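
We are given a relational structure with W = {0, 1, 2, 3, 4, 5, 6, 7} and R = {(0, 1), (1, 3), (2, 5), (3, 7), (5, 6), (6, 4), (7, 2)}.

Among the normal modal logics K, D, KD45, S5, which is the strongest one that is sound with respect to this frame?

Serial (axiom D): no — 4 has no R-successor.
Euclidean (axiom 5): no — 0 R 1 and 0 R 1, but not 1 R 1.
Transitive (axiom 4): no — 0 R 1 and 1 R 3, but not 0 R 3.
Reflexive (axiom T): no — 0 is not related to itself.
So F validates K; D would additionally require R to be serial. The strongest is K.

K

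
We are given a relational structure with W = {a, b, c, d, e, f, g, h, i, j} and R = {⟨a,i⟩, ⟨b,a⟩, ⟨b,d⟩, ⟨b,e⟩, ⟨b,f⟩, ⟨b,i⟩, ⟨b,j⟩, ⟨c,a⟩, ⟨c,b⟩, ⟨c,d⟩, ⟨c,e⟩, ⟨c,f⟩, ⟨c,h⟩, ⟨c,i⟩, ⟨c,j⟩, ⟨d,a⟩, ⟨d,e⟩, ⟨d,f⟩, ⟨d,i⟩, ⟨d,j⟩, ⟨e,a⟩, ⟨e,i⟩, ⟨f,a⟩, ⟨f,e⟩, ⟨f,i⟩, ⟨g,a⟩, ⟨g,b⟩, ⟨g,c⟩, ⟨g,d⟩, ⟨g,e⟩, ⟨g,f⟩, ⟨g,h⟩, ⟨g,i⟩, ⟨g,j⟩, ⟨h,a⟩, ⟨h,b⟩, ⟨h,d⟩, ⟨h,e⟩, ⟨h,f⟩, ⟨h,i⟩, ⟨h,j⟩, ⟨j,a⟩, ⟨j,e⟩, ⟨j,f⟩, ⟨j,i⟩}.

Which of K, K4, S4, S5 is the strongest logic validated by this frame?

K4

Transitive (axiom 4): yes — every two-step R-path is closed by a direct edge.
Reflexive (axiom T): no — a is not related to itself.
Euclidean (axiom 5): no — b R a and b R d, but not a R d.
So F validates K, K4; S4 would additionally require R to be reflexive. The strongest is K4.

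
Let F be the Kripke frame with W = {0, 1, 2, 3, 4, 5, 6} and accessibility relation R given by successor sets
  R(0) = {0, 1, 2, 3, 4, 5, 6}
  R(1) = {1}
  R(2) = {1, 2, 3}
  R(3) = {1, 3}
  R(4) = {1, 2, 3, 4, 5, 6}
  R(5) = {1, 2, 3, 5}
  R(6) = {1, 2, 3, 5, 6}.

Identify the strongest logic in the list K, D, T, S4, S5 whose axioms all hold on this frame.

Serial (axiom D): yes — every world has a successor (e.g. 0 R 0).
Reflexive (axiom T): yes — every world is R-related to itself.
Transitive (axiom 4): yes — every two-step R-path is closed by a direct edge.
Euclidean (axiom 5): no — 0 R 1 and 0 R 2, but not 1 R 2.
So F validates K, D, T, S4; S5 would additionally require R to be Euclidean. The strongest is S4.

S4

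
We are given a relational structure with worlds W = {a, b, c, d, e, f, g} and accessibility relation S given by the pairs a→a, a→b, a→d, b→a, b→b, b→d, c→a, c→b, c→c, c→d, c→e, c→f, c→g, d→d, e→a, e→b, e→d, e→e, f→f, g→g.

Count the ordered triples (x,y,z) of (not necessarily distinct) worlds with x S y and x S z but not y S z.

38

Enumerating: (a,d,a), (a,d,b), (b,d,a), (b,d,b), (c,a,c), (c,a,e), (c,a,f), (c,a,g), (c,b,c), (c,b,e), (c,b,f), (c,b,g), … and 26 more.
Total: 38.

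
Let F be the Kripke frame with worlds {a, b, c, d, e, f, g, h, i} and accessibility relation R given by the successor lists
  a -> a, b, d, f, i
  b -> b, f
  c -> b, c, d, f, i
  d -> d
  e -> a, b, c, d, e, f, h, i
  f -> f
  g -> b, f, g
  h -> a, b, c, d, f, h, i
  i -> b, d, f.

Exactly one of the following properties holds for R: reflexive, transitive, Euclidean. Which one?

Reflexive: no — i is not related to itself.
Transitive: yes — every two-step R-path is closed by a direct edge.
Euclidean: no — a R b and a R d, but not b R d.
Only transitive holds.

transitive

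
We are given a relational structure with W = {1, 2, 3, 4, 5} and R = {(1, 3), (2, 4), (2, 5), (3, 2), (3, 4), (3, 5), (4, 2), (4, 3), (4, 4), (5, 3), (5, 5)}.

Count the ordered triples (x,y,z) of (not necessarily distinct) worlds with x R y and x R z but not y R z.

11

Enumerating: (1,3,3), (2,4,5), (2,5,4), (3,2,2), (3,4,5), (3,5,2), (3,5,4), (4,2,2), (4,2,3), (4,3,3), (5,3,3).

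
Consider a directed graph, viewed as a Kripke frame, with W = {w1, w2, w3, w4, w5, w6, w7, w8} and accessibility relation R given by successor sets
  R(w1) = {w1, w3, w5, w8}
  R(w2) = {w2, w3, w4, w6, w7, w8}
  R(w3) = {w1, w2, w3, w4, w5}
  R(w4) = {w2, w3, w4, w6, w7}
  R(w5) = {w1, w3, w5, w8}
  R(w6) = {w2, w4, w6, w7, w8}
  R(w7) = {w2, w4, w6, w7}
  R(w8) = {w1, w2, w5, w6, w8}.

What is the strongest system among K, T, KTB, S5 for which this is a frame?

KTB

Reflexive (axiom T): yes — every world is R-related to itself.
Symmetric (axiom B): yes — every pair in R has its reverse in R.
Euclidean (axiom 5): no — w1 R w3 and w1 R w8, but not w3 R w8.
So F validates K, T, KTB; S5 would additionally require R to be Euclidean. The strongest is KTB.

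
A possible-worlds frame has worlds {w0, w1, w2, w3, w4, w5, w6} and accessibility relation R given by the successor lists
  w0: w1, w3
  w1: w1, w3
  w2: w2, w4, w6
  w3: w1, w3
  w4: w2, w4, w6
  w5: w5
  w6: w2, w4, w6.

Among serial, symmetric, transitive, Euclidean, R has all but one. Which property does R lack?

symmetric

Serial: yes — every world has a successor (e.g. w0 R w1).
Symmetric: no — w0 R w1 but not w1 R w0.
Transitive: yes — every two-step R-path is closed by a direct edge.
Euclidean: yes — any two successors of a common world are R-related.
Only symmetric fails.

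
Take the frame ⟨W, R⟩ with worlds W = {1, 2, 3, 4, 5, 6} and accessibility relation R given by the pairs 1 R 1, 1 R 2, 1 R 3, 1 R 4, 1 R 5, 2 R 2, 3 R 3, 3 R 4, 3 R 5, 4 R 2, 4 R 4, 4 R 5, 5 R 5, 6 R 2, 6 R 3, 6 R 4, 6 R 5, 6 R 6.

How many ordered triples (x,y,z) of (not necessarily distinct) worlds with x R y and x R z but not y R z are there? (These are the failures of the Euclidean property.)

31

Enumerating: (1,2,1), (1,2,3), (1,2,4), (1,2,5), (1,3,1), (1,3,2), (1,4,1), (1,4,3), (1,5,1), (1,5,2), (1,5,3), (1,5,4), … and 19 more.
Total: 31.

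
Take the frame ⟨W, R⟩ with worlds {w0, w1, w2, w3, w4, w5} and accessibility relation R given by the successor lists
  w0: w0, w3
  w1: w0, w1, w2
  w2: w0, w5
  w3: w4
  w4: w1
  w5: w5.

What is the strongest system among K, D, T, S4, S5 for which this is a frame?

Serial (axiom D): yes — every world has a successor (e.g. w0 R w0).
Reflexive (axiom T): no — w2 is not related to itself.
Transitive (axiom 4): no — w0 R w3 and w3 R w4, but not w0 R w4.
Euclidean (axiom 5): no — w1 R w0 and w1 R w2, but not w0 R w2.
So F validates K, D; T would additionally require R to be reflexive. The strongest is D.

D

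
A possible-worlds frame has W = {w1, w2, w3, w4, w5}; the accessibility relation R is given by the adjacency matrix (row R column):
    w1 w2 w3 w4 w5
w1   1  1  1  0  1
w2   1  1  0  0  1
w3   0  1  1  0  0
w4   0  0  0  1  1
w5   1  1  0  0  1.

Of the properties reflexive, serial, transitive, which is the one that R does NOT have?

Reflexive: yes — every world is R-related to itself.
Serial: yes — every world has a successor (e.g. w1 R w1).
Transitive: no — w2 R w1 and w1 R w3, but not w2 R w3.
Only transitive fails.

transitive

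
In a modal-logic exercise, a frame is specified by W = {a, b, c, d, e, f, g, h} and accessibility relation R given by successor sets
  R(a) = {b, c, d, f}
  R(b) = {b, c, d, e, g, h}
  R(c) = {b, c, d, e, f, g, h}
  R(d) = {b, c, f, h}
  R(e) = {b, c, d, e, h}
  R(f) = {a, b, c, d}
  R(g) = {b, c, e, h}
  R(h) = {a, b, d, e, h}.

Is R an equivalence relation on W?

Reflexive: no — a is not related to itself.
Symmetric: no — a R b but not b R a.
Transitive: no — a R b and b R e, but not a R e.
So R is not an equivalence relation.

No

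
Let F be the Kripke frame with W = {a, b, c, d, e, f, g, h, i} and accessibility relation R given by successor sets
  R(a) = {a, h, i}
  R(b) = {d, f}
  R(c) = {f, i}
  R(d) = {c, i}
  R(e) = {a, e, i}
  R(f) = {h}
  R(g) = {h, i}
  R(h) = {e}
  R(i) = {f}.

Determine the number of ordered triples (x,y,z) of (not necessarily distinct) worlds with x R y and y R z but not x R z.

16

Enumerating: (a,h,e), (a,i,f), (b,d,c), (b,d,i), (b,f,h), (c,f,h), (d,c,f), (d,i,f), (e,a,h), (e,i,f), (f,h,e), (g,h,e), (g,i,f), (h,e,a), (h,e,i), (i,f,h).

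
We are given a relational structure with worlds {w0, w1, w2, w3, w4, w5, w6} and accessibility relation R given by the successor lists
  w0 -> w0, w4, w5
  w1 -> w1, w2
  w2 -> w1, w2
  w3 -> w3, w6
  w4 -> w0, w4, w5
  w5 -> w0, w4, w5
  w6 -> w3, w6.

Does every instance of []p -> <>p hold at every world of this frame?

Axiom D corresponds to the accessibility relation being serial.
Serial: yes — every world has a successor (e.g. w0 R w0).

Yes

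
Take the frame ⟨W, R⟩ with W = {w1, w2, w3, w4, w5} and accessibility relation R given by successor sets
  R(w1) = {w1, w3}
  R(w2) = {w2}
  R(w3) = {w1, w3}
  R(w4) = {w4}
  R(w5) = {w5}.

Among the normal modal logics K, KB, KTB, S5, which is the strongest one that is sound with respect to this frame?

Symmetric (axiom B): yes — every pair in R has its reverse in R.
Reflexive (axiom T): yes — every world is R-related to itself.
Euclidean (axiom 5): yes — any two successors of a common world are R-related.
So F validates K, KB, KTB, S5. The strongest is S5.

S5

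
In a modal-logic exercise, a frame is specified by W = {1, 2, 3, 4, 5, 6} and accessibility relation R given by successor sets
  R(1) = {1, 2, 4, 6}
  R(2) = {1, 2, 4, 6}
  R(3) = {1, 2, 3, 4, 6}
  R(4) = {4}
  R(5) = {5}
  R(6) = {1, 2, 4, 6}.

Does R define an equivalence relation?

No

Reflexive: yes — every world is R-related to itself.
Symmetric: no — 1 R 4 but not 4 R 1.
Transitive: yes — every two-step R-path is closed by a direct edge.
So R is not an equivalence relation.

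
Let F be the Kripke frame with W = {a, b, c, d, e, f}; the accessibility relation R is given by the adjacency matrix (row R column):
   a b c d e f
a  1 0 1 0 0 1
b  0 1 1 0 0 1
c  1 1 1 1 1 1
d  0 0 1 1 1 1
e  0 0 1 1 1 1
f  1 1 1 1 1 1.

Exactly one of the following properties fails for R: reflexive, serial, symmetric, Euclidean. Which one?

Reflexive: yes — every world is R-related to itself.
Serial: yes — every world has a successor (e.g. a R a).
Symmetric: yes — every pair in R has its reverse in R.
Euclidean: no — c R a and c R b, but not a R b.
Only Euclidean fails.

Euclidean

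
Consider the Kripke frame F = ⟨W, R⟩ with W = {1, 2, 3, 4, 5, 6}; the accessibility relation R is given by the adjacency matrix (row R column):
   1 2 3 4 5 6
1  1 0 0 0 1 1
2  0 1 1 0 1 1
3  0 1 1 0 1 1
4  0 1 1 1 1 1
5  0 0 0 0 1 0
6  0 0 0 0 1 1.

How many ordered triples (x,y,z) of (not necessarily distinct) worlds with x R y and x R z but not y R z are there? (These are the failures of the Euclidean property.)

23

Enumerating: (1,5,1), (1,5,6), (1,6,1), (2,5,2), (2,5,3), (2,5,6), (2,6,2), (2,6,3), (3,5,2), (3,5,3), (3,5,6), (3,6,2), … and 11 more.
Total: 23.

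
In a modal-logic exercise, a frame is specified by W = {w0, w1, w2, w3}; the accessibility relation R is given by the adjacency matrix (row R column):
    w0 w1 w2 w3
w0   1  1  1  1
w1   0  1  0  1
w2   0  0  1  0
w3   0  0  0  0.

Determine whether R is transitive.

Transitive: yes — every two-step R-path is closed by a direct edge.

Yes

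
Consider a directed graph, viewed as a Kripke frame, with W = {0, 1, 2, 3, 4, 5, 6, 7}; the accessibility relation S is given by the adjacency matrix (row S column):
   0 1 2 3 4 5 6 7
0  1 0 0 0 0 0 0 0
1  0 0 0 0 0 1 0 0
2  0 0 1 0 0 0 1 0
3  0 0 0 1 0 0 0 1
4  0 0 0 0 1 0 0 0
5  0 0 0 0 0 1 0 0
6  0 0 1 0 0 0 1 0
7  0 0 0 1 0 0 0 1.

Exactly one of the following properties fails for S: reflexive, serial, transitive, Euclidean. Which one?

Reflexive: no — 1 is not related to itself.
Serial: yes — every world has a successor (e.g. 0 S 0).
Transitive: yes — every two-step S-path is closed by a direct edge.
Euclidean: yes — any two successors of a common world are S-related.
Only reflexive fails.

reflexive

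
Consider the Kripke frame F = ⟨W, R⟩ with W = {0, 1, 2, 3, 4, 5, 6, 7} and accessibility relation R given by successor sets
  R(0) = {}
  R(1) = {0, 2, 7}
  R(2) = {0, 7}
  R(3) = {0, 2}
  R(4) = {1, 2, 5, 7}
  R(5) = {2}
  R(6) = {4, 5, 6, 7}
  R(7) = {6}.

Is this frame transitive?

No

Transitive: no — 1 R 7 and 7 R 6, but not 1 R 6.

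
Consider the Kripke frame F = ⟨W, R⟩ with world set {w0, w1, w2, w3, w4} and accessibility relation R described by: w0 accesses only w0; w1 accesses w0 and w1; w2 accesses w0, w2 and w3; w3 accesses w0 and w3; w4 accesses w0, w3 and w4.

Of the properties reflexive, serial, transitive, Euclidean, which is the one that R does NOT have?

Reflexive: yes — every world is R-related to itself.
Serial: yes — every world has a successor (e.g. w0 R w0).
Transitive: yes — every two-step R-path is closed by a direct edge.
Euclidean: no — w2 R w0 and w2 R w3, but not w0 R w3.
Only Euclidean fails.

Euclidean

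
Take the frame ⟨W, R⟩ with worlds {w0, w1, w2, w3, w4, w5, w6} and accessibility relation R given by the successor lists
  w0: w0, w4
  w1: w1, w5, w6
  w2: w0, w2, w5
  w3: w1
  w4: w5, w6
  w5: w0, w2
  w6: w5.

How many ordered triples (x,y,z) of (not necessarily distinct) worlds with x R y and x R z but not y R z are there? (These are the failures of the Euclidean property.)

15

Enumerating: (w0,w4,w0), (w0,w4,w4), (w1,w5,w1), (w1,w5,w5), (w1,w5,w6), (w1,w6,w1), (w1,w6,w6), (w2,w0,w2), (w2,w0,w5), (w2,w5,w5), (w4,w5,w5), (w4,w5,w6), (w4,w6,w6), (w5,w0,w2), (w6,w5,w5).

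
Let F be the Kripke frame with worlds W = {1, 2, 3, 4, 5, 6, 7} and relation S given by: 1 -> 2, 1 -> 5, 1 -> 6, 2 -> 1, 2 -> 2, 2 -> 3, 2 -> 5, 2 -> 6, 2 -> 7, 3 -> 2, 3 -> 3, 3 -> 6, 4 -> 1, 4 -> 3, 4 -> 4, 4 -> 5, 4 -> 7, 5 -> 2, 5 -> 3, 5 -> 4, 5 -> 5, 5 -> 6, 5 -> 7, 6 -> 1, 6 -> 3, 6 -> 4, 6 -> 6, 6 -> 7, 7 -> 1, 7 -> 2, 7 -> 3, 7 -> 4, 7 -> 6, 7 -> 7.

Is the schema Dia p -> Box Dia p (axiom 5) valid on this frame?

No

Axiom 5 corresponds to the accessibility relation being Euclidean.
Euclidean: no — 1 S 6 and 1 S 2, but not 6 S 2.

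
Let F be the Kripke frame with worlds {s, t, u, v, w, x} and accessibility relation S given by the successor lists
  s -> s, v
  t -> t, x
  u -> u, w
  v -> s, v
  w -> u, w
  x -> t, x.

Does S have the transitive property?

Yes

Transitive: yes — every two-step S-path is closed by a direct edge.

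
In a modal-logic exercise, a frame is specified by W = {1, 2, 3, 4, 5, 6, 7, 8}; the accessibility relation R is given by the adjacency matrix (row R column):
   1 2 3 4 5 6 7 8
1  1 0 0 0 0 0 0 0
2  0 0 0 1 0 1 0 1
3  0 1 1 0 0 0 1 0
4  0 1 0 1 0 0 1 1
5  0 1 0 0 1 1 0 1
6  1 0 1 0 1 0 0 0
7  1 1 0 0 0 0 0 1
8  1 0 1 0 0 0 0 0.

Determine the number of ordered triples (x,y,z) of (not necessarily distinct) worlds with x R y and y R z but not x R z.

31

Enumerating: (2,4,2), (2,4,7), (2,6,1), (2,6,3), (2,6,5), (2,8,1), (2,8,3), (3,2,4), (3,2,6), (3,2,8), (3,7,1), (3,7,8), … and 19 more.
Total: 31.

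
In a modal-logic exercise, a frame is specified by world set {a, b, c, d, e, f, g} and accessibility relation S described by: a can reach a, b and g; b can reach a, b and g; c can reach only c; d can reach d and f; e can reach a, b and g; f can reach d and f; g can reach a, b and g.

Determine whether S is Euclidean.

Euclidean: yes — any two successors of a common world are S-related.

Yes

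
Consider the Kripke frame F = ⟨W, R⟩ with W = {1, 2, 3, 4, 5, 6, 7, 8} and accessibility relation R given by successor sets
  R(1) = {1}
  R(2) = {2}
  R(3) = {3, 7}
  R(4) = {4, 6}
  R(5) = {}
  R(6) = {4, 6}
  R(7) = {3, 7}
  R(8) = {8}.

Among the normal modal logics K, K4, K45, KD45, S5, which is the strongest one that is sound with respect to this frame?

K45

Transitive (axiom 4): yes — every two-step R-path is closed by a direct edge.
Euclidean (axiom 5): yes — any two successors of a common world are R-related.
Serial (axiom D): no — 5 has no R-successor.
Reflexive (axiom T): no — 5 is not related to itself.
So F validates K, K4, K45; KD45 would additionally require R to be serial. The strongest is K45.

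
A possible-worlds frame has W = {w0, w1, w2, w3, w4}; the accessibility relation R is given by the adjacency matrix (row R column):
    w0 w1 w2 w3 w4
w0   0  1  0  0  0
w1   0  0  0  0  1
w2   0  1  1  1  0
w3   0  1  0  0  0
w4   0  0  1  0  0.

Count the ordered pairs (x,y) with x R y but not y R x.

Enumerating: (w0,w1), (w1,w4), (w2,w1), (w2,w3), (w3,w1), (w4,w2).

6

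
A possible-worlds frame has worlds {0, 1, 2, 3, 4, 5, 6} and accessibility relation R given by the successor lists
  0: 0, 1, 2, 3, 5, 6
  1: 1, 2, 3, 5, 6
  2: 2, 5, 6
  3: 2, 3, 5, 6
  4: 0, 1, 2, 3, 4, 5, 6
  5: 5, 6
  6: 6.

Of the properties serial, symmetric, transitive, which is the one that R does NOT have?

Serial: yes — every world has a successor (e.g. 0 R 0).
Symmetric: no — 0 R 1 but not 1 R 0.
Transitive: yes — every two-step R-path is closed by a direct edge.
Only symmetric fails.

symmetric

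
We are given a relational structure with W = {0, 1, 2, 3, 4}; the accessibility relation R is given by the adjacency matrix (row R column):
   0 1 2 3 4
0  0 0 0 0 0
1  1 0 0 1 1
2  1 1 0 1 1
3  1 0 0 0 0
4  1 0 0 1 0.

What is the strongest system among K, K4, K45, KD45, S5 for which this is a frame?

K4

Transitive (axiom 4): yes — every two-step R-path is closed by a direct edge.
Euclidean (axiom 5): no — 1 R 0 and 1 R 3, but not 0 R 3.
Serial (axiom D): no — 0 has no R-successor.
Reflexive (axiom T): no — 0 is not related to itself.
So F validates K, K4; K45 would additionally require R to be Euclidean. The strongest is K4.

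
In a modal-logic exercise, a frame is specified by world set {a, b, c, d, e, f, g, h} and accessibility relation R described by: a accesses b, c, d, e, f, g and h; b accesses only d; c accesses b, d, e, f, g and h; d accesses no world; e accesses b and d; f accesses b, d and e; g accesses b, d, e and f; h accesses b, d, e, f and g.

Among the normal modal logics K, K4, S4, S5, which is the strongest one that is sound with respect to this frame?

Transitive (axiom 4): yes — every two-step R-path is closed by a direct edge.
Reflexive (axiom T): no — a is not related to itself.
Euclidean (axiom 5): no — a R b and a R c, but not b R c.
So F validates K, K4; S4 would additionally require R to be reflexive. The strongest is K4.

K4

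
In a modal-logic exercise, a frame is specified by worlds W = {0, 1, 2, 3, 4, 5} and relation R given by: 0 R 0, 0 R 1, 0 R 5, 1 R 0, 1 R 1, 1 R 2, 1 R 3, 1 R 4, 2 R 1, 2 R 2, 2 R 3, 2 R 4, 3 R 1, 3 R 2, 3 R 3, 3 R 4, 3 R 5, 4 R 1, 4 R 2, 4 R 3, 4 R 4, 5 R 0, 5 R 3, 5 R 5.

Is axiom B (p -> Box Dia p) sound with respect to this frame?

By correspondence theory, B is valid on a frame iff R is symmetric.
Symmetric: yes — every pair in R has its reverse in R.

Yes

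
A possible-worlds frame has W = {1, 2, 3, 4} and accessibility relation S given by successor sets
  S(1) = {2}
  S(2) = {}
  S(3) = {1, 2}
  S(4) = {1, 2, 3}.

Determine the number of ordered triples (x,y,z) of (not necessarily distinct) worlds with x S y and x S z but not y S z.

Enumerating: (1,2,2), (3,1,1), (3,2,1), (3,2,2), (4,1,1), (4,1,3), (4,2,1), (4,2,2), (4,2,3), (4,3,3).

10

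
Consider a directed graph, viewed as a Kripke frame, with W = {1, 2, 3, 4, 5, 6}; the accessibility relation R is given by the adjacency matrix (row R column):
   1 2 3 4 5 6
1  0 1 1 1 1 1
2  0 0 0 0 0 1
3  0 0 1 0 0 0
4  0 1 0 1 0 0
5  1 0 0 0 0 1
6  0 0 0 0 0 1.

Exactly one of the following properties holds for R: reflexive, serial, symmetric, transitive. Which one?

Reflexive: no — 1 is not related to itself.
Serial: yes — every world has a successor (e.g. 1 R 2).
Symmetric: no — 1 R 2 but not 2 R 1.
Transitive: no — 4 R 2 and 2 R 6, but not 4 R 6.
Only serial holds.

serial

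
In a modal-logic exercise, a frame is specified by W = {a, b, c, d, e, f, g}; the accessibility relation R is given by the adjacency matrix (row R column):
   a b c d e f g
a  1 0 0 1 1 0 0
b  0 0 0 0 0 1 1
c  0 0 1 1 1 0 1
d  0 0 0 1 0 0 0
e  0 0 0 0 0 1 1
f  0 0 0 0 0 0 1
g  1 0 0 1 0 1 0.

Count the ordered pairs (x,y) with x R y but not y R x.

11

Enumerating: (a,d), (a,e), (b,f), (b,g), (c,d), (c,e), (c,g), (e,f), (e,g), (g,a), (g,d).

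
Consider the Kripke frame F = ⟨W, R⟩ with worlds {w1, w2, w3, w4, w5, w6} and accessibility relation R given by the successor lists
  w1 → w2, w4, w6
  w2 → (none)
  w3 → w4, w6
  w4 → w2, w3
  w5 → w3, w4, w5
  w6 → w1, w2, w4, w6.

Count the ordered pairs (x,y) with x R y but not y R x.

Enumerating: (w1,w2), (w1,w4), (w3,w6), (w4,w2), (w5,w3), (w5,w4), (w6,w2), (w6,w4).

8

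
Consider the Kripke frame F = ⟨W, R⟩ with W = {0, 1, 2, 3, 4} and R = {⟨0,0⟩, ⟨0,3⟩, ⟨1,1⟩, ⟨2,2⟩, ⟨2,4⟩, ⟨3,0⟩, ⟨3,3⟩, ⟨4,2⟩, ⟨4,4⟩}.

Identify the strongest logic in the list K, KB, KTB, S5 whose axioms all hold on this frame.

Symmetric (axiom B): yes — every pair in R has its reverse in R.
Reflexive (axiom T): yes — every world is R-related to itself.
Euclidean (axiom 5): yes — any two successors of a common world are R-related.
So F validates K, KB, KTB, S5. The strongest is S5.

S5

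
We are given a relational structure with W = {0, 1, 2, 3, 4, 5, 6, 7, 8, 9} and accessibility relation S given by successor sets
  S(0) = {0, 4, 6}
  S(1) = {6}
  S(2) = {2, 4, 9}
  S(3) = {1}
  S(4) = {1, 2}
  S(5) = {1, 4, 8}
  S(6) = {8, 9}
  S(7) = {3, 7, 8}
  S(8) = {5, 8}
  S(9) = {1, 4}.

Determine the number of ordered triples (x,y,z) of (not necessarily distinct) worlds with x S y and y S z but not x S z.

Enumerating: (0,4,1), (0,4,2), (0,6,8), (0,6,9), (1,6,8), (1,6,9), (2,4,1), (2,9,1), (3,1,6), (4,1,6), (4,2,4), (4,2,9), … and 12 more.
Total: 24.

24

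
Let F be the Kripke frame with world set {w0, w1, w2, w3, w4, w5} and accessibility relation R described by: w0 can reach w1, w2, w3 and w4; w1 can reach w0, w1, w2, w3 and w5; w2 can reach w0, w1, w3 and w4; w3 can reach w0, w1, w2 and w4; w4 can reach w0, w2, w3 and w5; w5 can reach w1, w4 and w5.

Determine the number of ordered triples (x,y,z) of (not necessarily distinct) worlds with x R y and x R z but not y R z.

36

Enumerating: (w0,w1,w4), (w0,w2,w2), (w0,w3,w3), (w0,w4,w1), (w0,w4,w4), (w1,w0,w0), (w1,w0,w5), (w1,w2,w2), (w1,w2,w5), (w1,w3,w3), (w1,w3,w5), (w1,w5,w0), … and 24 more.
Total: 36.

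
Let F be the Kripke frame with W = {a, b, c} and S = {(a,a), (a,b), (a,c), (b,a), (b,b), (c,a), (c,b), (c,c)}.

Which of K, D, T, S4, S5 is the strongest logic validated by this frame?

T

Serial (axiom D): yes — every world has a successor (e.g. a S a).
Reflexive (axiom T): yes — every world is S-related to itself.
Transitive (axiom 4): no — b S a and a S c, but not b S c.
Euclidean (axiom 5): no — a S b and a S c, but not b S c.
So F validates K, D, T; S4 would additionally require S to be transitive. The strongest is T.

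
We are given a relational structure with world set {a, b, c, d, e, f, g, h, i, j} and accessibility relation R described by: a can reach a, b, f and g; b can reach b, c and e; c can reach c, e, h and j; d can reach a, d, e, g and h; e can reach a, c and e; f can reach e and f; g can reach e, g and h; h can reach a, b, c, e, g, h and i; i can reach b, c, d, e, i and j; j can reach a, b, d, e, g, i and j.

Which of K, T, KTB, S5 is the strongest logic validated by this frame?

T

Reflexive (axiom T): yes — every world is R-related to itself.
Symmetric (axiom B): no — a R b but not b R a.
Euclidean (axiom 5): no — a R b and a R f, but not b R f.
So F validates K, T; KTB would additionally require R to be symmetric. The strongest is T.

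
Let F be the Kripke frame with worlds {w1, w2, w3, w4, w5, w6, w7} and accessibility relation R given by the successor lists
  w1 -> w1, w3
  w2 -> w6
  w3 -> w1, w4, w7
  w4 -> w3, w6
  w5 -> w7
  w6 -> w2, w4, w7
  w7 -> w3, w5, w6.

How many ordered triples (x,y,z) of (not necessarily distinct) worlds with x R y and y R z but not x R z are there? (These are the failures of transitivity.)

33

Enumerating: (w1,w3,w4), (w1,w3,w7), (w2,w6,w2), (w2,w6,w4), (w2,w6,w7), (w3,w1,w3), (w3,w4,w3), (w3,w4,w6), (w3,w7,w3), (w3,w7,w5), (w3,w7,w6), (w4,w3,w1), … and 21 more.
Total: 33.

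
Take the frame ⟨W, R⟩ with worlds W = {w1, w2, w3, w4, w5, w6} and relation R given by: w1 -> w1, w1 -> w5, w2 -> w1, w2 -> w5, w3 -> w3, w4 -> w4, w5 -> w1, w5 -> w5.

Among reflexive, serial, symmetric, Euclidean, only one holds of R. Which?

Reflexive: no — w2 is not related to itself.
Serial: no — w6 has no R-successor.
Symmetric: no — w2 R w1 but not w1 R w2.
Euclidean: yes — any two successors of a common world are R-related.
Only Euclidean holds.

Euclidean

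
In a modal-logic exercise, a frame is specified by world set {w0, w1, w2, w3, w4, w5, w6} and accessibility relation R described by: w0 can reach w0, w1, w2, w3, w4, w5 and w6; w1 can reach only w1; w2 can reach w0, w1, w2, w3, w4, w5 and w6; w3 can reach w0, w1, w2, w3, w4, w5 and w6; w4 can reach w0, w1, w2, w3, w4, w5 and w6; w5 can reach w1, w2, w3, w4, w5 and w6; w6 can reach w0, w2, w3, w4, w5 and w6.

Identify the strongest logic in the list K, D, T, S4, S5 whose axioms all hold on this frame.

Serial (axiom D): yes — every world has a successor (e.g. w0 R w0).
Reflexive (axiom T): yes — every world is R-related to itself.
Transitive (axiom 4): no — w5 R w2 and w2 R w0, but not w5 R w0.
Euclidean (axiom 5): no — w0 R w1 and w0 R w2, but not w1 R w2.
So F validates K, D, T; S4 would additionally require R to be transitive. The strongest is T.

T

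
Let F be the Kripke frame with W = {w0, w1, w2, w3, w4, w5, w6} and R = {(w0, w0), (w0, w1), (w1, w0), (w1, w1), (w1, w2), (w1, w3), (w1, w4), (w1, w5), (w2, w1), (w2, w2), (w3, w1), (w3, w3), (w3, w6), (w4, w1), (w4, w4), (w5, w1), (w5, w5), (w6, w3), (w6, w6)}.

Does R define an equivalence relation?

Reflexive: yes — every world is R-related to itself.
Symmetric: yes — every pair in R has its reverse in R.
Transitive: no — w0 R w1 and w1 R w2, but not w0 R w2.
So R is not an equivalence relation.

No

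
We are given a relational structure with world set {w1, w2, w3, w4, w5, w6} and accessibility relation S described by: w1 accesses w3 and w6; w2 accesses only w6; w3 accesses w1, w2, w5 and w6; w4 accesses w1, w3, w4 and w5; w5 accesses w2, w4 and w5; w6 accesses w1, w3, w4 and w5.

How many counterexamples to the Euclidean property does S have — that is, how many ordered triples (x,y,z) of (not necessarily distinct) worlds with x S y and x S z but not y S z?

31

Enumerating: (w1,w3,w3), (w1,w6,w6), (w2,w6,w6), (w3,w1,w1), (w3,w1,w2), (w3,w1,w5), (w3,w2,w1), (w3,w2,w2), (w3,w2,w5), (w3,w5,w1), (w3,w5,w6), (w3,w6,w2), … and 19 more.
Total: 31.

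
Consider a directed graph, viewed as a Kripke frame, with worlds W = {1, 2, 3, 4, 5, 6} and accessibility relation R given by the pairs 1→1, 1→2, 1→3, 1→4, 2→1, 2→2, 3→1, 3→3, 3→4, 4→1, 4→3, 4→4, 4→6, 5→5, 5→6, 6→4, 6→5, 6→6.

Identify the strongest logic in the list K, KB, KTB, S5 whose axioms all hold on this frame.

Symmetric (axiom B): yes — every pair in R has its reverse in R.
Reflexive (axiom T): yes — every world is R-related to itself.
Euclidean (axiom 5): no — 1 R 2 and 1 R 3, but not 2 R 3.
So F validates K, KB, KTB; S5 would additionally require R to be Euclidean. The strongest is KTB.

KTB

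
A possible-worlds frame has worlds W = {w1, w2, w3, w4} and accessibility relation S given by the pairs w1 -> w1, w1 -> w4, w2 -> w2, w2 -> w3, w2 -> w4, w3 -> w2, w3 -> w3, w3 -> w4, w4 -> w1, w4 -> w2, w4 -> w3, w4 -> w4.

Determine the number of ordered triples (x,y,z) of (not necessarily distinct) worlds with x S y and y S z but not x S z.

Enumerating: (w1,w4,w2), (w1,w4,w3), (w2,w4,w1), (w3,w4,w1).

4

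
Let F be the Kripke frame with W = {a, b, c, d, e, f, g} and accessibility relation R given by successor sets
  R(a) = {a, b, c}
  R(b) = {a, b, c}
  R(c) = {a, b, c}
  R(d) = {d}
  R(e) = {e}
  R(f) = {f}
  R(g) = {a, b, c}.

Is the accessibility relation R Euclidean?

Yes

Euclidean: yes — any two successors of a common world are R-related.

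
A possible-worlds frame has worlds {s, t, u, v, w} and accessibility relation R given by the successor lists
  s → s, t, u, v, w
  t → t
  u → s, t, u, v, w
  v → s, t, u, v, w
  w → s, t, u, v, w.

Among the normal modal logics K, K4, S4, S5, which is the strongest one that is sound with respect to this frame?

S4

Transitive (axiom 4): yes — every two-step R-path is closed by a direct edge.
Reflexive (axiom T): yes — every world is R-related to itself.
Euclidean (axiom 5): no — s R t and s R u, but not t R u.
So F validates K, K4, S4; S5 would additionally require R to be Euclidean. The strongest is S4.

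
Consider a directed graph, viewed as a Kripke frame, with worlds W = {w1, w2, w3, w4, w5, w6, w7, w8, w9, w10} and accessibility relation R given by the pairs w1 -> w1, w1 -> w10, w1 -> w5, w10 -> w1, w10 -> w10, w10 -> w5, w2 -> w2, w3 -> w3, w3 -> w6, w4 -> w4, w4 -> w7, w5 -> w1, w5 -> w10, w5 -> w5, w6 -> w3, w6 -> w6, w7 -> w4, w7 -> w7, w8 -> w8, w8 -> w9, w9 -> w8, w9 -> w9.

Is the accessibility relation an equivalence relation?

Yes

Reflexive: yes — every world is R-related to itself.
Symmetric: yes — every pair in R has its reverse in R.
Transitive: yes — every two-step R-path is closed by a direct edge.
So R is an equivalence relation.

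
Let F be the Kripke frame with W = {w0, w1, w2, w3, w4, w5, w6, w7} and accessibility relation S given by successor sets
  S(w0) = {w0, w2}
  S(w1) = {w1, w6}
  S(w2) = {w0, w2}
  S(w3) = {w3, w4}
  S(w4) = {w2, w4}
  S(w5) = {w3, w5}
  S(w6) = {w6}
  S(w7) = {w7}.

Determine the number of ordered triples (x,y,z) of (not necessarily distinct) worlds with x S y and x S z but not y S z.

4

Enumerating: (w1,w6,w1), (w3,w4,w3), (w4,w2,w4), (w5,w3,w5).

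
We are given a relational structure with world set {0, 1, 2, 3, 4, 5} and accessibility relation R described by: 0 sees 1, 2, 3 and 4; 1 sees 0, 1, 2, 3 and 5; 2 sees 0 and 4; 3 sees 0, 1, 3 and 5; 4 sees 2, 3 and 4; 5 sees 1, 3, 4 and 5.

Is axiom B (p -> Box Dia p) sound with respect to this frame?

The schema B characterises exactly the symmetric frames.
Symmetric: no — 0 R 4 but not 4 R 0.

No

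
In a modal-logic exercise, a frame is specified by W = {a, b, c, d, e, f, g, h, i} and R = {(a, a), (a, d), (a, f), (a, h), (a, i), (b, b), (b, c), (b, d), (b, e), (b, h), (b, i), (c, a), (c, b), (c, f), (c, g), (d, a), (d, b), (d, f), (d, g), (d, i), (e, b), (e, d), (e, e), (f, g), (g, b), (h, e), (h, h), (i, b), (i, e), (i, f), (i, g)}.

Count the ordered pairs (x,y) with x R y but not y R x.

17

Enumerating: (a,f), (a,h), (a,i), (b,h), (c,a), (c,f), (c,g), (d,f), (d,g), (d,i), (e,d), (f,g), (g,b), (h,e), (i,e), (i,f), (i,g).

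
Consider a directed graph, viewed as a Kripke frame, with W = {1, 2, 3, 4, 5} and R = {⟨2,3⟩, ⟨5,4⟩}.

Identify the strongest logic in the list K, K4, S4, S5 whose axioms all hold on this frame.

Transitive (axiom 4): yes — every two-step R-path is closed by a direct edge.
Reflexive (axiom T): no — 1 is not related to itself.
Euclidean (axiom 5): no — 2 R 3 and 2 R 3, but not 3 R 3.
So F validates K, K4; S4 would additionally require R to be reflexive. The strongest is K4.

K4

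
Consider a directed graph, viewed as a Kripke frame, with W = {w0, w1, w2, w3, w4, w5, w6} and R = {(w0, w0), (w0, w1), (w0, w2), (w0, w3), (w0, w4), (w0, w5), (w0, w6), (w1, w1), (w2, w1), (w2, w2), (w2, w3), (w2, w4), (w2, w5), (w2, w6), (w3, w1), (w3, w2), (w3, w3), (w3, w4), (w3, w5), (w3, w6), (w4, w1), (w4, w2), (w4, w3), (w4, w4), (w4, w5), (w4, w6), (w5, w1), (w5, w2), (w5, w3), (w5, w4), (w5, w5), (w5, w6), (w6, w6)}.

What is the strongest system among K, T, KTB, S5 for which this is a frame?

T

Reflexive (axiom T): yes — every world is R-related to itself.
Symmetric (axiom B): no — w0 R w1 but not w1 R w0.
Euclidean (axiom 5): no — w0 R w1 and w0 R w2, but not w1 R w2.
So F validates K, T; KTB would additionally require R to be symmetric. The strongest is T.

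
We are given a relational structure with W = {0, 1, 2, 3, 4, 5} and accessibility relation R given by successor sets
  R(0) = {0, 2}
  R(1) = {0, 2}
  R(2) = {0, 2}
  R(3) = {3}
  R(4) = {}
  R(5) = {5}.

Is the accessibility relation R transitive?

Yes

Transitive: yes — every two-step R-path is closed by a direct edge.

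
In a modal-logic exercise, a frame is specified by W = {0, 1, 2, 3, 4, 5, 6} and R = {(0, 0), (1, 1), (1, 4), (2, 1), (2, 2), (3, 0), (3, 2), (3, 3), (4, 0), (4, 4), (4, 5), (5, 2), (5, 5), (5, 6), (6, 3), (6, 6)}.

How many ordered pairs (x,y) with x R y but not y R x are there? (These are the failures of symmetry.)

9

Enumerating: (1,4), (2,1), (3,0), (3,2), (4,0), (4,5), (5,2), (5,6), (6,3).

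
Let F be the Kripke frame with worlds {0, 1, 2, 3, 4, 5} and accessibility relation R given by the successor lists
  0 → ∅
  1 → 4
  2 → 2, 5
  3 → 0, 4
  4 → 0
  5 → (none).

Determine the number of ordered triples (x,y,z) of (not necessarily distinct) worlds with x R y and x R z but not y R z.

Enumerating: (1,4,4), (2,5,2), (2,5,5), (3,0,0), (3,0,4), (3,4,4), (4,0,0).

7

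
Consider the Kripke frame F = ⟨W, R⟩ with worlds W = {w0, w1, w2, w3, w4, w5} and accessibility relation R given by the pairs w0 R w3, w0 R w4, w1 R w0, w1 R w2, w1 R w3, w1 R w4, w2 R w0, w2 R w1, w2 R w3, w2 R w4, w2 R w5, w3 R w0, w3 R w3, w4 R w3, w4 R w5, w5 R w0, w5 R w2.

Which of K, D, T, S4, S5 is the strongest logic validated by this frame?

D

Serial (axiom D): yes — every world has a successor (e.g. w0 R w3).
Reflexive (axiom T): no — w0 is not related to itself.
Transitive (axiom 4): no — w0 R w4 and w4 R w5, but not w0 R w5.
Euclidean (axiom 5): no — w0 R w3 and w0 R w4, but not w3 R w4.
So F validates K, D; T would additionally require R to be reflexive. The strongest is D.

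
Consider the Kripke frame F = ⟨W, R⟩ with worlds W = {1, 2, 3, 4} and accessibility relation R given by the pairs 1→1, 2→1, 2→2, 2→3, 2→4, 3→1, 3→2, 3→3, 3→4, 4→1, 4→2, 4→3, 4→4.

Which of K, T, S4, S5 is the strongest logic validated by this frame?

Reflexive (axiom T): yes — every world is R-related to itself.
Transitive (axiom 4): yes — every two-step R-path is closed by a direct edge.
Euclidean (axiom 5): no — 2 R 1 and 2 R 3, but not 1 R 3.
So F validates K, T, S4; S5 would additionally require R to be Euclidean. The strongest is S4.

S4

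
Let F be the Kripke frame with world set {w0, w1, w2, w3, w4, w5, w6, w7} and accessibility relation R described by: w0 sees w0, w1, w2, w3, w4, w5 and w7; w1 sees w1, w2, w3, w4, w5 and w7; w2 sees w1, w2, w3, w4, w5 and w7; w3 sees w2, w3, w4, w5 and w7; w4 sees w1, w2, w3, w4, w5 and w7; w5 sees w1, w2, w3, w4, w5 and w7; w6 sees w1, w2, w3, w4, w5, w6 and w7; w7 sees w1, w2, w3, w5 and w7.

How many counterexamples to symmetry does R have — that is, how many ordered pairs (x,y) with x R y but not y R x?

14

Enumerating: (w0,w1), (w0,w2), (w0,w3), (w0,w4), (w0,w5), (w0,w7), (w1,w3), (w4,w7), (w6,w1), (w6,w2), (w6,w3), (w6,w4), (w6,w5), (w6,w7).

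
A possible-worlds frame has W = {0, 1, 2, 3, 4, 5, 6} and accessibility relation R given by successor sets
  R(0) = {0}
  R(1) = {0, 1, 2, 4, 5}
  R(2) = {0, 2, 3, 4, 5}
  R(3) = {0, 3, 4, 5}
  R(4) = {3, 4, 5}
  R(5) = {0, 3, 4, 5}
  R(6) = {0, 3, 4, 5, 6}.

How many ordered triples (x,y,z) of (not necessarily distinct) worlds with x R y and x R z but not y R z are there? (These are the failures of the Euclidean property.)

34

Enumerating: (1,0,1), (1,0,2), (1,0,4), (1,0,5), (1,2,1), (1,4,0), (1,4,1), (1,4,2), (1,5,1), (1,5,2), (2,0,2), (2,0,3), … and 22 more.
Total: 34.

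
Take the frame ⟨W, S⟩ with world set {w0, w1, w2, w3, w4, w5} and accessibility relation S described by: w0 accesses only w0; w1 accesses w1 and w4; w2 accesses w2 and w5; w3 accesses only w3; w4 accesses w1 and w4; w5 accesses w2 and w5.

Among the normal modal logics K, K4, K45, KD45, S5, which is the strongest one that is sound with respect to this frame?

S5

Transitive (axiom 4): yes — every two-step S-path is closed by a direct edge.
Euclidean (axiom 5): yes — any two successors of a common world are S-related.
Serial (axiom D): yes — every world has a successor (e.g. w0 S w0).
Reflexive (axiom T): yes — every world is S-related to itself.
So F validates K, K4, K45, KD45, S5. The strongest is S5.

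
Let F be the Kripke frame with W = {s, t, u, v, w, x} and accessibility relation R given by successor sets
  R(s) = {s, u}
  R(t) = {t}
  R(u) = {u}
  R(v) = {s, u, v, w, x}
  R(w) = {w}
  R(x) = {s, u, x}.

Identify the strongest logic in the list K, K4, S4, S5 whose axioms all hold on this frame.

S4

Transitive (axiom 4): yes — every two-step R-path is closed by a direct edge.
Reflexive (axiom T): yes — every world is R-related to itself.
Euclidean (axiom 5): no — v R s and v R w, but not s R w.
So F validates K, K4, S4; S5 would additionally require R to be Euclidean. The strongest is S4.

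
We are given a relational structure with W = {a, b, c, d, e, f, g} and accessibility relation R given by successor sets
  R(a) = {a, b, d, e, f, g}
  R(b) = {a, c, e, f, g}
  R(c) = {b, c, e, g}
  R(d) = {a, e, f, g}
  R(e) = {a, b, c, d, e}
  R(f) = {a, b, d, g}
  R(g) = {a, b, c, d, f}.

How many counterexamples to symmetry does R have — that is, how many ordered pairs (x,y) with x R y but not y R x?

0

R is symmetric; there are no such tuples.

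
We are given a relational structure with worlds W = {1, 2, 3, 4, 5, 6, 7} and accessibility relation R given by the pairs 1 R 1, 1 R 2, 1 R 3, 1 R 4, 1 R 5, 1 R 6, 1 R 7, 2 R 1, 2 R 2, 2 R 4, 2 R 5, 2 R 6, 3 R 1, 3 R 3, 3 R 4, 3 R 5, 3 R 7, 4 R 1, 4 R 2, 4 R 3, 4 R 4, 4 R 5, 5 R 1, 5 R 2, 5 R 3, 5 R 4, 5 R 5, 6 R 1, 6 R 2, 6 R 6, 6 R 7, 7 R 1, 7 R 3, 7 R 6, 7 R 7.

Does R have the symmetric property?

Symmetric: yes — every pair in R has its reverse in R.

Yes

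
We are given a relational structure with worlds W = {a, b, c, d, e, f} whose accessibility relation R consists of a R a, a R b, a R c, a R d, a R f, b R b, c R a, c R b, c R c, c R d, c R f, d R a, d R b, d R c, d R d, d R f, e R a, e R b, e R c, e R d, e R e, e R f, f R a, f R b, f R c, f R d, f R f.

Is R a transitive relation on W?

Yes

Transitive: yes — every two-step R-path is closed by a direct edge.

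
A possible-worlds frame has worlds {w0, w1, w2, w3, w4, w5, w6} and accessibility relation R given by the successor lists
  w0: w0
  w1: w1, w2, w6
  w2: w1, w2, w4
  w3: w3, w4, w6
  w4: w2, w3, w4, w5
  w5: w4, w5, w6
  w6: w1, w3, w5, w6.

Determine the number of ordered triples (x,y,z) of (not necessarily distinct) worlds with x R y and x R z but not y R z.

20

Enumerating: (w1,w2,w6), (w1,w6,w2), (w2,w1,w4), (w2,w4,w1), (w3,w4,w6), (w3,w6,w4), (w4,w2,w3), (w4,w2,w5), (w4,w3,w2), (w4,w3,w5), (w4,w5,w2), (w4,w5,w3), … and 8 more.
Total: 20.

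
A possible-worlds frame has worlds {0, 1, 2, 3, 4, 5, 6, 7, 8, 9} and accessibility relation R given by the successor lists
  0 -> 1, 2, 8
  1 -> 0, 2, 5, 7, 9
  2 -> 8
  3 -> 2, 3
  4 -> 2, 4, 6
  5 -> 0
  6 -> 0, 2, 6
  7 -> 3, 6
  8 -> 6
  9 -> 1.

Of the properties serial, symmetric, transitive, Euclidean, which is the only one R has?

Serial: yes — every world has a successor (e.g. 0 R 1).
Symmetric: no — 0 R 2 but not 2 R 0.
Transitive: no — 0 R 1 and 1 R 5, but not 0 R 5.
Euclidean: no — 0 R 1 and 0 R 8, but not 1 R 8.
Only serial holds.

serial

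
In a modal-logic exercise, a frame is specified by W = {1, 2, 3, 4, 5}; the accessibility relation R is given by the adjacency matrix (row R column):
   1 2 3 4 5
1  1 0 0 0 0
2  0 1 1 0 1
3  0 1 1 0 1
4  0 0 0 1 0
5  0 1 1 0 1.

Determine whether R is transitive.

Transitive: yes — every two-step R-path is closed by a direct edge.

Yes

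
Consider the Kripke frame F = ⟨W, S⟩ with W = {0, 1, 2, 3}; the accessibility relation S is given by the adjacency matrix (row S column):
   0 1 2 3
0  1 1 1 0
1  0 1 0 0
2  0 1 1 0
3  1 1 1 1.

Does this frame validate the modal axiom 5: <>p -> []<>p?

No

By correspondence theory, 5 is valid on a frame iff S is Euclidean.
Euclidean: no — 0 S 1 and 0 S 2, but not 1 S 2.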